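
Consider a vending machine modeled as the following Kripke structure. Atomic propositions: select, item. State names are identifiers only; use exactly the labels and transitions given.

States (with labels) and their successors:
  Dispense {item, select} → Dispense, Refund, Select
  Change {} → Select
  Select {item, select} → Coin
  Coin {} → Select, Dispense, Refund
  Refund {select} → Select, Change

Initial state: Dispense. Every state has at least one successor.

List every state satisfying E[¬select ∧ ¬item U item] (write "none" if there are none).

{Dispense, Change, Select, Coin}

States satisfying ¬select ∧ ¬item: {Change, Coin}.
States satisfying item: {Dispense, Select}.
States satisfying E[¬select ∧ ¬item U item]: {Dispense, Change, Select, Coin}.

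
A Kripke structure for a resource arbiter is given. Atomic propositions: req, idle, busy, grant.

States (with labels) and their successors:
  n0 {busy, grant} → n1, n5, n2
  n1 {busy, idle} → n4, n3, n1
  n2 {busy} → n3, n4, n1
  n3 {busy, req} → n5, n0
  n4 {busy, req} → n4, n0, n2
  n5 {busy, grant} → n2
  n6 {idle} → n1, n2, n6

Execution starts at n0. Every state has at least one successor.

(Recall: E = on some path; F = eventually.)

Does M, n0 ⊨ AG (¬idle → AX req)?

States satisfying ¬idle → AX req: {n1, n6}.
States satisfying AG (¬idle → AX req): ∅.
n0 is reachable from n0 and violates ¬idle → AX req, so AG fails at n0.
n0 ∉ Sat(AG (¬idle → AX req)).

Does not hold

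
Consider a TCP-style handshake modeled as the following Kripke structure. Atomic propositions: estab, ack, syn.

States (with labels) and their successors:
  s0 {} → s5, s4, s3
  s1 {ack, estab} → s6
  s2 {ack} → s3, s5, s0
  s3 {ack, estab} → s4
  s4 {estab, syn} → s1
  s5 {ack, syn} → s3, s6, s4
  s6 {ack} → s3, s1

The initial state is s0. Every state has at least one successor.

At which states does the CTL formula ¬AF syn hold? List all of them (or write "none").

{s1, s6}

States satisfying syn: {s4, s5}.
States satisfying AF syn: {s0, s2, s3, s4, s5}.
States satisfying ¬AF syn: {s1, s6}.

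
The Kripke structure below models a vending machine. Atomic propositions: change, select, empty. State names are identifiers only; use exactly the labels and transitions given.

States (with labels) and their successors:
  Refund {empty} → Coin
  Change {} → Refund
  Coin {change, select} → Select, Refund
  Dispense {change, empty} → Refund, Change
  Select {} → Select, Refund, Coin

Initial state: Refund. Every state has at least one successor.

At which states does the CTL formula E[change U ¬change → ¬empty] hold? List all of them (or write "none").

States satisfying change: {Coin, Dispense}.
States satisfying ¬change → ¬empty: {Change, Coin, Dispense, Select}.
States satisfying E[change U ¬change → ¬empty]: {Change, Coin, Dispense, Select}.

{Change, Coin, Dispense, Select}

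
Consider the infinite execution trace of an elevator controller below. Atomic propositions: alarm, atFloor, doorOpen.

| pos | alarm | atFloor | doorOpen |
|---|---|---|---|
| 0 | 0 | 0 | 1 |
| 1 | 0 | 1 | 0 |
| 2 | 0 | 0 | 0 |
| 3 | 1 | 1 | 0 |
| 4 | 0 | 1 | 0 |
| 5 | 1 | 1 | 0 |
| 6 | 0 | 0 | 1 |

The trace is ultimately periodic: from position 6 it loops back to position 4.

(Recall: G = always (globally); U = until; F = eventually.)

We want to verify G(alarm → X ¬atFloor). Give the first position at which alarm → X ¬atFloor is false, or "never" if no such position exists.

Check alarm → X ¬atFloor at each position in order: 0 ✓, 1 ✓, 2 ✓.
At position 3 the labels are {alarm, atFloor} and the next position 4 has {atFloor}, so alarm → X ¬atFloor is false there. This is the first violation.

3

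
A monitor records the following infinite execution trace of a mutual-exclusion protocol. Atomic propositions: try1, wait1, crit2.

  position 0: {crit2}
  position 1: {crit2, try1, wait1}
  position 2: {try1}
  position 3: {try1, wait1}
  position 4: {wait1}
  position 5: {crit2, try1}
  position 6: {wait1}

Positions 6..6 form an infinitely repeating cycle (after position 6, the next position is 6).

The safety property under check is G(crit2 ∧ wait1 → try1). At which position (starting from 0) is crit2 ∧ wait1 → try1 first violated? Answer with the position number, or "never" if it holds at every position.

crit2 ∧ wait1 → try1 holds at every position 0..6, and those are all the positions the trace ever visits, so the invariant G(crit2 ∧ wait1 → try1) is never violated.

never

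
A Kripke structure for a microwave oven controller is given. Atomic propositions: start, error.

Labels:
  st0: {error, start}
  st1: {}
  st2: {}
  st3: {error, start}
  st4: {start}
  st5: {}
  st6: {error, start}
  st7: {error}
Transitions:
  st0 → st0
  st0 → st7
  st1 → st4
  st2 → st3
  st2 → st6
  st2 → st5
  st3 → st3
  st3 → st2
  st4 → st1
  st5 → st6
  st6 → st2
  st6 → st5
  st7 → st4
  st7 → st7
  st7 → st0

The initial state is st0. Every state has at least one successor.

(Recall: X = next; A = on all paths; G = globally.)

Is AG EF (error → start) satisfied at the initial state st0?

States satisfying EF (error → start): {st0, st1, st2, st3, st4, st5, st6, st7}.
States satisfying AG EF (error → start): {st0, st1, st2, st3, st4, st5, st6, st7}.
Every state reachable from st0 satisfies EF (error → start).
st0 ∈ Sat(AG EF (error → start)).

Yes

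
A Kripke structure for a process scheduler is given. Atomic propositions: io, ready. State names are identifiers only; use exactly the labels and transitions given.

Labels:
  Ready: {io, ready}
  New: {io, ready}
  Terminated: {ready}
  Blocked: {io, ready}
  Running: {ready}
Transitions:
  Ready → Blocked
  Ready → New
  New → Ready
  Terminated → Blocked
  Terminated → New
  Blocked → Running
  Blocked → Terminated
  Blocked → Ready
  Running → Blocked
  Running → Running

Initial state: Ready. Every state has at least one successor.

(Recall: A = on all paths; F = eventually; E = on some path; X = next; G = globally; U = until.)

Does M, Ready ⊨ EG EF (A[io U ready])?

States satisfying EF (A[io U ready]): {Ready, New, Terminated, Blocked, Running}.
States satisfying EG EF (A[io U ready]): {Ready, New, Terminated, Blocked, Running}.
Ready ∈ Sat(EG EF (A[io U ready])).

Satisfied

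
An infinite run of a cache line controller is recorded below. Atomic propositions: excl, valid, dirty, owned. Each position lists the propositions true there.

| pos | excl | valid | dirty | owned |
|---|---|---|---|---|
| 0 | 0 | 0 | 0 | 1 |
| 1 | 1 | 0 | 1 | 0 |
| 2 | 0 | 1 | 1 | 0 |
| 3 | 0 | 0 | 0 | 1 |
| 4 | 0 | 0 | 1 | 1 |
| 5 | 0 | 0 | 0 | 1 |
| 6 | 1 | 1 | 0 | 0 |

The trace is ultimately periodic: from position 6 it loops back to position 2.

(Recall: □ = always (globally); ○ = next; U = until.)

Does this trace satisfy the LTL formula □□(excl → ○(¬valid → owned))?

Yes

□(excl → ○(¬valid → owned)) holds at every position 0..6, and those are all positions ever visited, so □□(excl → ○(¬valid → owned)) holds.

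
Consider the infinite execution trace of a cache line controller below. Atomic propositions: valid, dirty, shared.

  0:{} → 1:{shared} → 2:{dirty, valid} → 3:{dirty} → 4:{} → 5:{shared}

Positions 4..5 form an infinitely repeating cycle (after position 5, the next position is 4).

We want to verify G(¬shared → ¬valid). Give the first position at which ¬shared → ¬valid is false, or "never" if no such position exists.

Check ¬shared → ¬valid at each position in order: 0 ✓, 1 ✓.
At position 2 the labels are {dirty, valid}, so ¬shared → ¬valid is false there. This is the first violation.

2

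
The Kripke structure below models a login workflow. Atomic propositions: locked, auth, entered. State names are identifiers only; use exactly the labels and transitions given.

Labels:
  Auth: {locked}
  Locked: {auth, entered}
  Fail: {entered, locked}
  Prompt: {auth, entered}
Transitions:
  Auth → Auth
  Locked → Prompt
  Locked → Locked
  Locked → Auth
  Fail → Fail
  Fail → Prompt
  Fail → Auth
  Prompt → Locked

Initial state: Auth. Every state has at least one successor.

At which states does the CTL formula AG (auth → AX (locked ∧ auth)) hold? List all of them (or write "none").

States satisfying auth → AX (locked ∧ auth): {Auth, Fail}.
States satisfying AG (auth → AX (locked ∧ auth)): {Auth}.

{Auth}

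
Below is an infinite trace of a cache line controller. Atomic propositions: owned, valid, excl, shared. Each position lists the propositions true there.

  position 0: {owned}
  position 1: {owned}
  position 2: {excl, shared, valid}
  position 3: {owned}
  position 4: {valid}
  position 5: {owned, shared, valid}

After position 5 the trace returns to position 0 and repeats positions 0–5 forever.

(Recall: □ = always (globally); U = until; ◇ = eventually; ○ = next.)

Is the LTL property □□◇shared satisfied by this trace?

□◇shared holds at every position 0..5, and those are all positions ever visited, so □□◇shared holds.

Satisfied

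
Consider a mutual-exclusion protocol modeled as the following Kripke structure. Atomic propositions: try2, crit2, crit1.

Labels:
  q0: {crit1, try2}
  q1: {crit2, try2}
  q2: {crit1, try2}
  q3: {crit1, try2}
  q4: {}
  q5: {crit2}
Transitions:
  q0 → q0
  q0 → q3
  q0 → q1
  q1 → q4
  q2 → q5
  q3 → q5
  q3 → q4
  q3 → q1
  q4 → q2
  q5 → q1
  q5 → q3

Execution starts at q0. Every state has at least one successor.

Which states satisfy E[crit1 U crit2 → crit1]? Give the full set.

States satisfying crit1: {q0, q2, q3}.
States satisfying crit2 → crit1: {q0, q2, q3, q4}.
States satisfying E[crit1 U crit2 → crit1]: {q0, q2, q3, q4}.

{q0, q2, q3, q4}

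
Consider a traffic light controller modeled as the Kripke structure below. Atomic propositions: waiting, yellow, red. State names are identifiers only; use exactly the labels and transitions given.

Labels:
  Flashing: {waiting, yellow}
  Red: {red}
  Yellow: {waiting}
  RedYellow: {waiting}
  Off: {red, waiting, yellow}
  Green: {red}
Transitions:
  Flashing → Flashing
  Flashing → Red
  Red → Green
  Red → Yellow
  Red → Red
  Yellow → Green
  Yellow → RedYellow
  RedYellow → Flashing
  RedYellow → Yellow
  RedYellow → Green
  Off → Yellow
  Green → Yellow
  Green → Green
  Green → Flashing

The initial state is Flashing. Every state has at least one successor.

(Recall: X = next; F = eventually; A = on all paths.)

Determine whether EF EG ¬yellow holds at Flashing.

Holds

States satisfying EG ¬yellow: {Red, Yellow, RedYellow, Green}.
States satisfying EF EG ¬yellow: {Flashing, Red, Yellow, RedYellow, Off, Green}.
Some path from Flashing reaches a state where EG ¬yellow holds.
Flashing ∈ Sat(EF EG ¬yellow).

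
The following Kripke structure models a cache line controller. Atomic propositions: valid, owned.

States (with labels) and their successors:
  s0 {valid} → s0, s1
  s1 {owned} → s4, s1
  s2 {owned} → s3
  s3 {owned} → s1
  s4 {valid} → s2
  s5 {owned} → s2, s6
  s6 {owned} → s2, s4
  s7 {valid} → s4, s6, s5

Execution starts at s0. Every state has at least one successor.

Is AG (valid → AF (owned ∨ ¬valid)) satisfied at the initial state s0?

States satisfying valid → AF (owned ∨ ¬valid): {s1, s2, s3, s4, s5, s6, s7}.
States satisfying AG (valid → AF (owned ∨ ¬valid)): {s1, s2, s3, s4, s5, s6, s7}.
s0 is reachable from s0 and violates valid → AF (owned ∨ ¬valid), so AG fails at s0.
s0 ∉ Sat(AG (valid → AF (owned ∨ ¬valid))).

No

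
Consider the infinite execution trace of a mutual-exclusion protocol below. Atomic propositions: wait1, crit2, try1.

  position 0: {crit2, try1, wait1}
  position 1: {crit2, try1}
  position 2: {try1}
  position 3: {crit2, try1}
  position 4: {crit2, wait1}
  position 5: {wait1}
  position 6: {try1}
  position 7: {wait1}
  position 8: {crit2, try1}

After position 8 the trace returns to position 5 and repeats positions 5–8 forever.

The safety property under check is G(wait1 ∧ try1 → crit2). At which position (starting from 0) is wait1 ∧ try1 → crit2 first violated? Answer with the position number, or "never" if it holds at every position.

never

wait1 ∧ try1 → crit2 holds at every position 0..8, and those are all the positions the trace ever visits, so the invariant G(wait1 ∧ try1 → crit2) is never violated.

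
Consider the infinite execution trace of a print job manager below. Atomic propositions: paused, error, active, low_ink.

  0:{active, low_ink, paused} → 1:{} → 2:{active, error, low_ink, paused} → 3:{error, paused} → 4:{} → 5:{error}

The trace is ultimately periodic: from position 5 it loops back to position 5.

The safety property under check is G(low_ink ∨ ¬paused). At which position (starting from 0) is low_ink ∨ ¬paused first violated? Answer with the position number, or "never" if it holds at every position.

3

Check low_ink ∨ ¬paused at each position in order: 0 ✓, 1 ✓, 2 ✓.
At position 3 the labels are {error, paused}, so low_ink ∨ ¬paused is false there. This is the first violation.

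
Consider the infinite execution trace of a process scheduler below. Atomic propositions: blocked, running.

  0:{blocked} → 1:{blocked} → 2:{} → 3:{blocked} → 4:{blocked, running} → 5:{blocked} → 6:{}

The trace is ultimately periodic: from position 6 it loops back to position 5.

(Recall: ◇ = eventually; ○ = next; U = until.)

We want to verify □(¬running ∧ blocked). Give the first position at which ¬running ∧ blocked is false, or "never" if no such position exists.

2

Check ¬running ∧ blocked at each position in order: 0 ✓, 1 ✓.
At position 2 the labels are {}, so ¬running ∧ blocked is false there. This is the first violation.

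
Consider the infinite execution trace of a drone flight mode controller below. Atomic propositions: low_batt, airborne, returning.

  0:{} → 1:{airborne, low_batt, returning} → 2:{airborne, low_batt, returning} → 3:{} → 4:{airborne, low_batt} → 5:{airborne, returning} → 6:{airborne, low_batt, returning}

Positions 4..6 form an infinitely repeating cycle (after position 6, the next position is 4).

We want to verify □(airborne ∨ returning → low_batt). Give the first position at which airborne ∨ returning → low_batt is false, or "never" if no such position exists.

Check airborne ∨ returning → low_batt at each position in order: 0 ✓, 1 ✓, 2 ✓, 3 ✓, 4 ✓.
At position 5 the labels are {airborne, returning}, so airborne ∨ returning → low_batt is false there. This is the first violation.

5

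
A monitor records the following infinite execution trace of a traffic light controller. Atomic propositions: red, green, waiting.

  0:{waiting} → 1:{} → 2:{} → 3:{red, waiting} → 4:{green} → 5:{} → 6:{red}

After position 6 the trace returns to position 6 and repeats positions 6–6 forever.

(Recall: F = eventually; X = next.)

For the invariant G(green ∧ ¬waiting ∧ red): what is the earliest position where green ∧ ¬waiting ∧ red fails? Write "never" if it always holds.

At position 0 the labels are {waiting}, so green ∧ ¬waiting ∧ red is false there. This is the first violation.

0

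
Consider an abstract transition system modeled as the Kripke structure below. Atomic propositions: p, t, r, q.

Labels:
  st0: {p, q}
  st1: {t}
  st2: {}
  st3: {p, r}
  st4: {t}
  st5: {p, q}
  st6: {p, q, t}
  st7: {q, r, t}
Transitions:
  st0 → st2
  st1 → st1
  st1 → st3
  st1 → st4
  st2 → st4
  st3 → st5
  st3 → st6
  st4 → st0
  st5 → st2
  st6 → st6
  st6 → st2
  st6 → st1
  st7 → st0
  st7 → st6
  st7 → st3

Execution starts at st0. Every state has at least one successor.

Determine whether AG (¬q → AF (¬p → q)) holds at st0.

Holds

States satisfying ¬q → AF (¬p → q): {st0, st2, st3, st4, st5, st6, st7}.
States satisfying AG (¬q → AF (¬p → q)): {st0, st2, st4, st5}.
Every state reachable from st0 satisfies ¬q → AF (¬p → q).
st0 ∈ Sat(AG (¬q → AF (¬p → q))).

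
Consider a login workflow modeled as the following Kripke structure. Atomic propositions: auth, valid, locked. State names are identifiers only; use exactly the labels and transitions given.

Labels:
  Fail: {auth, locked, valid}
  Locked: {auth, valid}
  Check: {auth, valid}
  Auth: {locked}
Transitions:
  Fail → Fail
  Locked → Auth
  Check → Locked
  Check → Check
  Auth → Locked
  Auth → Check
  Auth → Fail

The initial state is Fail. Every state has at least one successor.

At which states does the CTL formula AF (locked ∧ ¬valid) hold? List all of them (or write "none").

{Locked, Auth}

States satisfying locked ∧ ¬valid: {Auth}.
States satisfying AF (locked ∧ ¬valid): {Locked, Auth}.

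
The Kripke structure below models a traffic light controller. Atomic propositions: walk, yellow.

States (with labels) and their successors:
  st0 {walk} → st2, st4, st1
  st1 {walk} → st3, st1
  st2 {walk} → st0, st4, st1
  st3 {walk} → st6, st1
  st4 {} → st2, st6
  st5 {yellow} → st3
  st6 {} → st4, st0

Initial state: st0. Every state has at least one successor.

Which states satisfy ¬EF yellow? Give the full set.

States satisfying yellow: {st5}.
States satisfying EF yellow: {st5}.
States satisfying ¬EF yellow: {st0, st1, st2, st3, st4, st6}.

{st0, st1, st2, st3, st4, st6}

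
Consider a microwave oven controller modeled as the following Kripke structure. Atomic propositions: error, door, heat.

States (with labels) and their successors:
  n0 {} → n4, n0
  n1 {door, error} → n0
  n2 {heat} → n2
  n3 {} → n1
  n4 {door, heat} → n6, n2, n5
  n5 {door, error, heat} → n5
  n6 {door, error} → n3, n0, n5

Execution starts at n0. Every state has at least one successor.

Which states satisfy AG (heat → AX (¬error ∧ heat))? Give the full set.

{n2}

States satisfying heat → AX (¬error ∧ heat): {n0, n1, n2, n3, n6}.
States satisfying AG (heat → AX (¬error ∧ heat)): {n2}.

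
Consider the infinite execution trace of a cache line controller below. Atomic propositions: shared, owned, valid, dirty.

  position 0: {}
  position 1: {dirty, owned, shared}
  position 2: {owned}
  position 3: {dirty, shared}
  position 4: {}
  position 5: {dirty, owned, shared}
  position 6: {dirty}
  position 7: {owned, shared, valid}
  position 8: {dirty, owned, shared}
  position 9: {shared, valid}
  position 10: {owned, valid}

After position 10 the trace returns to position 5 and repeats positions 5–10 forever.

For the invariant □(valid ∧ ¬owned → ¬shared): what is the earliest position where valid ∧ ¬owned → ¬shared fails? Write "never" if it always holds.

Check valid ∧ ¬owned → ¬shared at each position in order: 0 ✓, 1 ✓, 2 ✓, 3 ✓, 4 ✓, 5 ✓, 6 ✓, 7 ✓, 8 ✓.
At position 9 the labels are {shared, valid}, so valid ∧ ¬owned → ¬shared is false there. This is the first violation.

9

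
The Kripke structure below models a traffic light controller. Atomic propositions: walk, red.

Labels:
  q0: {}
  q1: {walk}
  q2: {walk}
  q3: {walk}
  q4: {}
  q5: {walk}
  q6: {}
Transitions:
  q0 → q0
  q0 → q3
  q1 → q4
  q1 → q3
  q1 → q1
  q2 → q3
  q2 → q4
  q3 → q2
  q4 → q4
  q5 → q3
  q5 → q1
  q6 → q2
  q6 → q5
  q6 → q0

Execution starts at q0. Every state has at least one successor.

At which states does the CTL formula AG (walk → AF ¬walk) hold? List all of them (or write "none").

States satisfying walk → AF ¬walk: {q0, q4, q6}.
States satisfying AG (walk → AF ¬walk): {q4}.

{q4}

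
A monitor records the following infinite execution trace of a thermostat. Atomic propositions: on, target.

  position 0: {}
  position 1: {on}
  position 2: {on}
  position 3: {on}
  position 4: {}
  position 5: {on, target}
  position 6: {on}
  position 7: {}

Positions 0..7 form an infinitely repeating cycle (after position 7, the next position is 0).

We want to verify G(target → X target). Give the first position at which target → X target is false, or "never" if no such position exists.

Check target → X target at each position in order: 0 ✓, 1 ✓, 2 ✓, 3 ✓, 4 ✓.
At position 5 the labels are {on, target} and the next position 6 has {on}, so target → X target is false there. This is the first violation.

5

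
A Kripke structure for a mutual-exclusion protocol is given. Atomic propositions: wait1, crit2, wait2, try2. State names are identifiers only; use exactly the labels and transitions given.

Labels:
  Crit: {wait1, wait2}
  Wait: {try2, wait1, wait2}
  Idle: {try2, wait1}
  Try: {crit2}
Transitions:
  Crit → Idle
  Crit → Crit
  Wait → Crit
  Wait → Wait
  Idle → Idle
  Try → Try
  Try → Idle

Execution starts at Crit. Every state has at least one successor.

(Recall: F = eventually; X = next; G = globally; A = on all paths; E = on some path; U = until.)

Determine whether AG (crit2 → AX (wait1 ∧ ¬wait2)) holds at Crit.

Holds

States satisfying crit2 → AX (wait1 ∧ ¬wait2): {Crit, Wait, Idle}.
States satisfying AG (crit2 → AX (wait1 ∧ ¬wait2)): {Crit, Wait, Idle}.
Every state reachable from Crit satisfies crit2 → AX (wait1 ∧ ¬wait2).
Crit ∈ Sat(AG (crit2 → AX (wait1 ∧ ¬wait2))).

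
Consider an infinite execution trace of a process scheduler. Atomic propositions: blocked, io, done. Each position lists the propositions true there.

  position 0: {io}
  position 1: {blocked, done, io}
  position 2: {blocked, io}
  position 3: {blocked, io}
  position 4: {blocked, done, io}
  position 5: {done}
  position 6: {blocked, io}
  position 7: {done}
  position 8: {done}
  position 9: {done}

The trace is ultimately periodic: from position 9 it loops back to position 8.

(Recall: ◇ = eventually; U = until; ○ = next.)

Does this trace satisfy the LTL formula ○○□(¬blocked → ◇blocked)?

Violated

The position after 0 is 1; ○□(¬blocked → ◇blocked) is false there.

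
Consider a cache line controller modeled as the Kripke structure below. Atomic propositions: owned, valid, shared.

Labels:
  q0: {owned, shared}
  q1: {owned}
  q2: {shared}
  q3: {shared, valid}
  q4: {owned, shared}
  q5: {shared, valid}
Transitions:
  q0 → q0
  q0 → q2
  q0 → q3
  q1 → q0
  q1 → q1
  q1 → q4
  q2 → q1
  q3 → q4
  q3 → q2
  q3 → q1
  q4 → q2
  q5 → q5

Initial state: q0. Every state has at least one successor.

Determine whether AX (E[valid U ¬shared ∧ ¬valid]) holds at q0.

Violated

States satisfying E[valid U ¬shared ∧ ¬valid]: {q1, q3}.
States satisfying AX (E[valid U ¬shared ∧ ¬valid]): {q2}.
q0 ∉ Sat(AX (E[valid U ¬shared ∧ ¬valid])).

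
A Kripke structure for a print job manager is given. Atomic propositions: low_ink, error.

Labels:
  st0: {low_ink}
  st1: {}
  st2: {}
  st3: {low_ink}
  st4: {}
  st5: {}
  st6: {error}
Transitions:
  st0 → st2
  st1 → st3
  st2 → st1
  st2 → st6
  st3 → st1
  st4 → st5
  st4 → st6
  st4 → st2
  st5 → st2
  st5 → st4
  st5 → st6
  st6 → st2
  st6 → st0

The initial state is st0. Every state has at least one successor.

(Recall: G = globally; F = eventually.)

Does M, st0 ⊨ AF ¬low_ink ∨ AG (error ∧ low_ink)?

States satisfying ¬low_ink: {st1, st2, st4, st5, st6}.
States satisfying AF ¬low_ink: {st0, st1, st2, st3, st4, st5, st6}.
States satisfying error ∧ low_ink: ∅.
States satisfying AG (error ∧ low_ink): ∅.
States satisfying AF ¬low_ink ∨ AG (error ∧ low_ink): {st0, st1, st2, st3, st4, st5, st6}.
st0 ∈ Sat(AF ¬low_ink ∨ AG (error ∧ low_ink)).

Yes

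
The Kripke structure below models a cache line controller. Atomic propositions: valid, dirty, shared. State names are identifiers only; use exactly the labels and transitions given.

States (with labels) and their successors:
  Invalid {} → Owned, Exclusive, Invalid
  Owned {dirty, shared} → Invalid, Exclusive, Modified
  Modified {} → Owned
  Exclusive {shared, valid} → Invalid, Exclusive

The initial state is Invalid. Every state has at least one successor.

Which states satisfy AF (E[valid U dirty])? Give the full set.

{Owned, Modified}

States satisfying E[valid U dirty]: {Owned}.
States satisfying AF (E[valid U dirty]): {Owned, Modified}.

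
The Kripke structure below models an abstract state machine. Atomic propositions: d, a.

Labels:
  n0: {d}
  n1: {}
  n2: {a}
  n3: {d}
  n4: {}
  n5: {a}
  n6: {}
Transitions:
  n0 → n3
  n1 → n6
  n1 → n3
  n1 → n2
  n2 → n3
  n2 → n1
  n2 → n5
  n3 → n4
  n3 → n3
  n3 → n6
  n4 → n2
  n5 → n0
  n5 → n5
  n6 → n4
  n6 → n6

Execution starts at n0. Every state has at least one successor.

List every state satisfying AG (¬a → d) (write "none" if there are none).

none

States satisfying ¬a → d: {n0, n2, n3, n5}.
States satisfying AG (¬a → d): ∅.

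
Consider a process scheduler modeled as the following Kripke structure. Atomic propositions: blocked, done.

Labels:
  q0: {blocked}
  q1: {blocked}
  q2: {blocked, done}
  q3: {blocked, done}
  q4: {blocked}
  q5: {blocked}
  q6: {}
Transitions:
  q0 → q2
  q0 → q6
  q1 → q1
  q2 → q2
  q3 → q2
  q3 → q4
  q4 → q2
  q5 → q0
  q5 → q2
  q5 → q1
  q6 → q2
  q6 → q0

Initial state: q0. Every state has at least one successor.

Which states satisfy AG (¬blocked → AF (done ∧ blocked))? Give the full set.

States satisfying ¬blocked → AF (done ∧ blocked): {q0, q1, q2, q3, q4, q5}.
States satisfying AG (¬blocked → AF (done ∧ blocked)): {q1, q2, q3, q4}.

{q1, q2, q3, q4}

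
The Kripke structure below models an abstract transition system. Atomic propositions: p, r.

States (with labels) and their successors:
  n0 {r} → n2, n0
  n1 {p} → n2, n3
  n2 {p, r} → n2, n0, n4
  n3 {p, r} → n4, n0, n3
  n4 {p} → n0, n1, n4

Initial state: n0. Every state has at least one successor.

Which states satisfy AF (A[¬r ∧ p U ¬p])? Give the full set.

States satisfying A[¬r ∧ p U ¬p]: {n0}.
States satisfying AF (A[¬r ∧ p U ¬p]): {n0}.

{n0}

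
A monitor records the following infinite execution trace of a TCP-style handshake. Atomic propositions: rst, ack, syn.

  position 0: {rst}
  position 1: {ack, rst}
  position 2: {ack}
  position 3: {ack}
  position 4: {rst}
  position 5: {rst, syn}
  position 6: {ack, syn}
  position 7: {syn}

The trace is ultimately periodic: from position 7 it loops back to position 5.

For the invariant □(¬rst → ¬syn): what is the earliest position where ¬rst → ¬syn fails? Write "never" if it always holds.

6

Check ¬rst → ¬syn at each position in order: 0 ✓, 1 ✓, 2 ✓, 3 ✓, 4 ✓, 5 ✓.
At position 6 the labels are {ack, syn}, so ¬rst → ¬syn is false there. This is the first violation.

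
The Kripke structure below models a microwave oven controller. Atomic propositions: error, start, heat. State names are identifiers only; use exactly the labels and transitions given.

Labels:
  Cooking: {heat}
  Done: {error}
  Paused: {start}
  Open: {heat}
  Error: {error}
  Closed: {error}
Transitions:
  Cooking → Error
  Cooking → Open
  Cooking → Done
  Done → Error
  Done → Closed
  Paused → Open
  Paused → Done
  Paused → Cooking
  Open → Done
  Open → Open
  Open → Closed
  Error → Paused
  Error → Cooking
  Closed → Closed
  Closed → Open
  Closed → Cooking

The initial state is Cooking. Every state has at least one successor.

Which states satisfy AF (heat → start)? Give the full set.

{Done, Paused, Error, Closed}

States satisfying heat → start: {Done, Paused, Error, Closed}.
States satisfying AF (heat → start): {Done, Paused, Error, Closed}.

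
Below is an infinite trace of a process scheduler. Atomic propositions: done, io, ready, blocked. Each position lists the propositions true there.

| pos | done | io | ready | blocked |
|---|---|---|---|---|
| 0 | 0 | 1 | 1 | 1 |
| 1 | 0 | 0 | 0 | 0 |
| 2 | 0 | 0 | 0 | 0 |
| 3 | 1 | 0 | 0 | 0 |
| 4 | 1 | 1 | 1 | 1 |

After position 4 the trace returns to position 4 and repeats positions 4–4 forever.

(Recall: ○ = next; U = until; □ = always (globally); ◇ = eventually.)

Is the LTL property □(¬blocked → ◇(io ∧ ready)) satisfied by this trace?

¬blocked → ◇(io ∧ ready) holds at every position 0..4, and those are all positions ever visited, so □(¬blocked → ◇(io ∧ ready)) holds.
Positions where ¬blocked holds: 1, 2, 3.
Check ◇(io ∧ ready) at each: 1→ok, 2→ok, 3→ok.

Holds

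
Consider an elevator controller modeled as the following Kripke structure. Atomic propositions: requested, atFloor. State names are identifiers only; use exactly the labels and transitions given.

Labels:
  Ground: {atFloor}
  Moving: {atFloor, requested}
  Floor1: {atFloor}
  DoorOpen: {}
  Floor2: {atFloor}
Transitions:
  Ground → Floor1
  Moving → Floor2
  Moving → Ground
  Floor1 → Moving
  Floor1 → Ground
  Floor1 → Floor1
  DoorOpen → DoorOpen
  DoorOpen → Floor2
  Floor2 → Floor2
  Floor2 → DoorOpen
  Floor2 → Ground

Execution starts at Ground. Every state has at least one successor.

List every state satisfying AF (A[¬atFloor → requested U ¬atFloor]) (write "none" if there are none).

{DoorOpen}

States satisfying A[¬atFloor → requested U ¬atFloor]: {DoorOpen}.
States satisfying AF (A[¬atFloor → requested U ¬atFloor]): {DoorOpen}.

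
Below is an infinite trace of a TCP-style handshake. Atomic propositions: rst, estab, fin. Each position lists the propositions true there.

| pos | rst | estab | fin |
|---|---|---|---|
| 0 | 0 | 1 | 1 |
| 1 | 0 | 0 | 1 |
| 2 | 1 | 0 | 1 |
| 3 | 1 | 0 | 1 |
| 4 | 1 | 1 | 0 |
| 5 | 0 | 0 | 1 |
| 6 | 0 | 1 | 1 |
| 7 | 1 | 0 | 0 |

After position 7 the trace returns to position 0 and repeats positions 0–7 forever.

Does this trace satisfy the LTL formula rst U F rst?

Holds

Walking from position 0: F rst first holds at position 0, and rst holds at every earlier position along the way, so rst U F rst holds.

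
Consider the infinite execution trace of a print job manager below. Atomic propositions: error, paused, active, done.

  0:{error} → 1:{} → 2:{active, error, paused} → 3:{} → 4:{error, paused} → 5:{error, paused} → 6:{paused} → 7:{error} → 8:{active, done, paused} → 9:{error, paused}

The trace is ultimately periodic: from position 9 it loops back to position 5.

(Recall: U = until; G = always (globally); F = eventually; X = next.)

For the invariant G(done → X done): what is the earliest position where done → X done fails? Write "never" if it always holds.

8

Check done → X done at each position in order: 0 ✓, 1 ✓, 2 ✓, 3 ✓, 4 ✓, 5 ✓, 6 ✓, 7 ✓.
At position 8 the labels are {active, done, paused} and the next position 9 has {error, paused}, so done → X done is false there. This is the first violation.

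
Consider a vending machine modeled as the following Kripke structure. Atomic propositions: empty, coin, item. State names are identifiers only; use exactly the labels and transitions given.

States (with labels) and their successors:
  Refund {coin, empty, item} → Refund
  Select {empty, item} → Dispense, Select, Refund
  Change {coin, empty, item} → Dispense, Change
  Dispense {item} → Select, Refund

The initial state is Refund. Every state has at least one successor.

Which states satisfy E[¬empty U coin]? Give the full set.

States satisfying ¬empty: {Dispense}.
States satisfying coin: {Refund, Change}.
States satisfying E[¬empty U coin]: {Refund, Change, Dispense}.

{Refund, Change, Dispense}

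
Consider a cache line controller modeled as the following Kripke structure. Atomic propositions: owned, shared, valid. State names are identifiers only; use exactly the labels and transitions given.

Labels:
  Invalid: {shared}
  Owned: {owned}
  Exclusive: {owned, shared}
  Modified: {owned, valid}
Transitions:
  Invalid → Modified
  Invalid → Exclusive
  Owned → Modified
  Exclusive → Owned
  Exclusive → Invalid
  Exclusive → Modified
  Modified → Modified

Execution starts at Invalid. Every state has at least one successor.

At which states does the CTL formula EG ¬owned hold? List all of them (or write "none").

States satisfying ¬owned: {Invalid}.
States satisfying EG ¬owned: ∅.

none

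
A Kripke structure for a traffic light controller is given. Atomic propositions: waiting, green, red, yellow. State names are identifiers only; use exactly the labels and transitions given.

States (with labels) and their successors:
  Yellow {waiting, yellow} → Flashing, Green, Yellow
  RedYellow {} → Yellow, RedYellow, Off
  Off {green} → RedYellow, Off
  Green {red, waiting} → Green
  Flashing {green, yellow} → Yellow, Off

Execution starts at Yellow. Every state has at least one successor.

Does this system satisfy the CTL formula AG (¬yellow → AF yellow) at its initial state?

States satisfying ¬yellow → AF yellow: {Yellow, Flashing}.
States satisfying AG (¬yellow → AF yellow): ∅.
Green is reachable from Yellow and violates ¬yellow → AF yellow, so AG fails at Yellow.
Yellow ∉ Sat(AG (¬yellow → AF yellow)).

Violated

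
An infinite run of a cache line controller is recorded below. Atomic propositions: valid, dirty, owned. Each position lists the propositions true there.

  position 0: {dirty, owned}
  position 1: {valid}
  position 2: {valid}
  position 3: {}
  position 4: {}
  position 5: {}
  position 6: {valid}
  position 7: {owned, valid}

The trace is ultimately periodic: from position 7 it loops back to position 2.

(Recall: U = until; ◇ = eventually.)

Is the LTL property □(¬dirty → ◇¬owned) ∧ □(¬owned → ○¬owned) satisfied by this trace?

Violated

¬dirty → ◇¬owned holds at every position 0..7, and those are all positions ever visited, so □(¬dirty → ◇¬owned) holds.
Positions where ¬dirty holds: 1, 2, 3, 4, 5, 6, 7.
Check ◇¬owned at each: 1→ok, 2→ok, 3→ok, 4→ok, 5→ok, 6→ok, 7→ok.
¬owned → ○¬owned must hold at every position from 0 onward. It fails at position 6, so □(¬owned → ○¬owned) is false.
Positions where ¬owned holds: 1, 2, 3, 4, 5, 6.
Check ○¬owned at each: 1→ok, 2→ok, 3→ok, 4→ok, 5→ok, 6→fails.
At position 0: □(¬dirty → ◇¬owned) is true; □(¬owned → ○¬owned) is false; so □(¬dirty → ◇¬owned) ∧ □(¬owned → ○¬owned) is false.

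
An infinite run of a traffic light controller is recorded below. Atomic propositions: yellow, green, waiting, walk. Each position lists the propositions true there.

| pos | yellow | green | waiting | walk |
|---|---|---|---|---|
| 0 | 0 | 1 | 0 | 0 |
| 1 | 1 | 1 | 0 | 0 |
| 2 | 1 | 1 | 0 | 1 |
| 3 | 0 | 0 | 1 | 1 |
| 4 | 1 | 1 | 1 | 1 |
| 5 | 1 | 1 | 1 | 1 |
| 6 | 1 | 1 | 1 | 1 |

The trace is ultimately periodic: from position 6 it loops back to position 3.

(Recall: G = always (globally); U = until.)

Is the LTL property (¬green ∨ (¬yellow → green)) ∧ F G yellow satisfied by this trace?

Does not hold

G yellow is false at every position 0..6, so it never becomes true and F G yellow fails.
At position 0: ¬green ∨ (¬yellow → green) is true; F G yellow is false; so (¬green ∨ (¬yellow → green)) ∧ F G yellow is false.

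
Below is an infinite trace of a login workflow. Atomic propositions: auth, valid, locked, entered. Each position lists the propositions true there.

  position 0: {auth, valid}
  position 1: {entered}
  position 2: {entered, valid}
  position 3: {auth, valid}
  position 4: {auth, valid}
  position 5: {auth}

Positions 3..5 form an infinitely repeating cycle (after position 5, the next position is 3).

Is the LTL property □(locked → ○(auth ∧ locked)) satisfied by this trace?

Holds

locked → ○(auth ∧ locked) holds at every position 0..5, and those are all positions ever visited, so □(locked → ○(auth ∧ locked)) holds.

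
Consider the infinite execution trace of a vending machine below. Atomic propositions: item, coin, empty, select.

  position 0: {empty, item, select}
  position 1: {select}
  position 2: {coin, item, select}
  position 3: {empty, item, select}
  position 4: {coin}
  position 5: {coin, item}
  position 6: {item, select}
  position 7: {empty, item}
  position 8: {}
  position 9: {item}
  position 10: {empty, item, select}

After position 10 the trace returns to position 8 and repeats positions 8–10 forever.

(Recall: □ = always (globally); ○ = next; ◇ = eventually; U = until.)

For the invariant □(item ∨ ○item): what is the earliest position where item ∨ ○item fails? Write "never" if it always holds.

item ∨ ○item holds at every position 0..10, and those are all the positions the trace ever visits, so the invariant □(item ∨ ○item) is never violated.

never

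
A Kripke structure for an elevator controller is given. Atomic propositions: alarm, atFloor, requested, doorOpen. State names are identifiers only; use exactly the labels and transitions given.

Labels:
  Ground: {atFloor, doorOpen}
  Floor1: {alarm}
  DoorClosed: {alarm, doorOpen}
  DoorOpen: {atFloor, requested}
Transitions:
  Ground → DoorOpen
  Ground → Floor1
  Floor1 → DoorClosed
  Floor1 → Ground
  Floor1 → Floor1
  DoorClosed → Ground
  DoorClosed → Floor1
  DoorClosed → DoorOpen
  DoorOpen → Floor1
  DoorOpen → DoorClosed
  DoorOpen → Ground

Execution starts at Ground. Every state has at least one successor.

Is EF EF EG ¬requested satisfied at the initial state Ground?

States satisfying EF EG ¬requested: {Ground, Floor1, DoorClosed, DoorOpen}.
States satisfying EF EF EG ¬requested: {Ground, Floor1, DoorClosed, DoorOpen}.
Some path from Ground reaches a state where EF EG ¬requested holds.
Ground ∈ Sat(EF EF EG ¬requested).

Holds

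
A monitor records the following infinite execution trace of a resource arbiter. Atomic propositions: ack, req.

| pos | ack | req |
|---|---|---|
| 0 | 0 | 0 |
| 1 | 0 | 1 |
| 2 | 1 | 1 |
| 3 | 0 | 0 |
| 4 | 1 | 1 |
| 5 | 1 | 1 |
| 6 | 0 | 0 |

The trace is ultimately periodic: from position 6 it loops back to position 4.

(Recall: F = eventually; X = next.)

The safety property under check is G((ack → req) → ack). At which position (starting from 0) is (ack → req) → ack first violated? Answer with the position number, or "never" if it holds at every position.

0

At position 0 the labels are {}, so (ack → req) → ack is false there. This is the first violation.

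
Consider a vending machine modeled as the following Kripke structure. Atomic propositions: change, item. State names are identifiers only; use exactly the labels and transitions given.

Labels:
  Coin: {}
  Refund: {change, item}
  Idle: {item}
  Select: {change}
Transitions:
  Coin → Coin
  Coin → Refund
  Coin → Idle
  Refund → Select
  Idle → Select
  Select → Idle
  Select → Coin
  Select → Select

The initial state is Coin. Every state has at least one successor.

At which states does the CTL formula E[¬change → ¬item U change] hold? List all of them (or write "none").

States satisfying ¬change → ¬item: {Coin, Refund, Select}.
States satisfying change: {Refund, Select}.
States satisfying E[¬change → ¬item U change]: {Coin, Refund, Select}.

{Coin, Refund, Select}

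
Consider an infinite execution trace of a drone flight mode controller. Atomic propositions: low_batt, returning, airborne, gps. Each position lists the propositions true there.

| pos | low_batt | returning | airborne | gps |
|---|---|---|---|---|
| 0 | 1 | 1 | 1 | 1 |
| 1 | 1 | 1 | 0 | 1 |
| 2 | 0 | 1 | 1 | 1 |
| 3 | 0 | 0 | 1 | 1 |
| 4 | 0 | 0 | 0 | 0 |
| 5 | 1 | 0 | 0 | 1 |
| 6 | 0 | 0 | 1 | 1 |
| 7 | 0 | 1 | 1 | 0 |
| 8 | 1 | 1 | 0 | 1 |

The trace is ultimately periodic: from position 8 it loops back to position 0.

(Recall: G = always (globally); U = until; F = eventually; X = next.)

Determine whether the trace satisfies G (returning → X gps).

returning → X gps holds at every position 0..8, and those are all positions ever visited, so G (returning → X gps) holds.
Positions where returning holds: 0, 1, 2, 7, 8.
Check X gps at each: 0→ok, 1→ok, 2→ok, 7→ok, 8→ok.

Yes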